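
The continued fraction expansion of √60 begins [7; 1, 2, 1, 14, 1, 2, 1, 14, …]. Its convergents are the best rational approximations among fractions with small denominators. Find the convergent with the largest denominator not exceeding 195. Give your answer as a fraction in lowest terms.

a_0 = 7: 7/1  (≤ bound)
a_1 = 1: 8/1  (≤ bound)
a_2 = 2: 23/3  (≤ bound)
a_3 = 1: 31/4  (≤ bound)
a_4 = 14: 457/59  (≤ bound)
a_5 = 1: 488/63  (≤ bound)
a_6 = 2: 1433/185  (≤ bound)
a_7 = 1: 1921/248  (> 195, stop)

1433/185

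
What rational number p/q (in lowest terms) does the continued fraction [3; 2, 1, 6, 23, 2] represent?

Starting at the tail and folding back:
Start with 2.
23 + 1/(2/1) = 23 + 1/2 = 47/2
6 + 1/(47/2) = 6 + 2/47 = 284/47
1 + 1/(284/47) = 1 + 47/284 = 331/284
2 + 1/(331/284) = 2 + 284/331 = 946/331
3 + 1/(946/331) = 3 + 331/946 = 3169/946

3169/946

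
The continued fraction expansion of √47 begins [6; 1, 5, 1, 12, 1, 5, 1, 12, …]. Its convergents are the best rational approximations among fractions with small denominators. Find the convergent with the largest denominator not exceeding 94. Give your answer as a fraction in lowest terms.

617/90

List convergents until the denominator exceeds the bound:
a_0 = 6: 6/1  (≤ bound)
a_1 = 1: 7/1  (≤ bound)
a_2 = 5: 41/6  (≤ bound)
a_3 = 1: 48/7  (≤ bound)
a_4 = 12: 617/90  (≤ bound)
a_5 = 1: 665/97  (> 94, stop)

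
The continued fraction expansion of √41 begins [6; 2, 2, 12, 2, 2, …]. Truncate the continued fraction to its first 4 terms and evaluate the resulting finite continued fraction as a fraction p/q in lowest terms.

397/62

Starting at the tail and folding back:
Start with 12.
2 + 1/(12/1) = 2 + 1/12 = 25/12
2 + 1/(25/12) = 2 + 12/25 = 62/25
6 + 1/(62/25) = 6 + 25/62 = 397/62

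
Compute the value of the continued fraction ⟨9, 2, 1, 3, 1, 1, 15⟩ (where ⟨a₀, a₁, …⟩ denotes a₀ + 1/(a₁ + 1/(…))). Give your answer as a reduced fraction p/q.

Start with 15.
1 + 1/(15/1) = 1 + 1/15 = 16/15
1 + 1/(16/15) = 1 + 15/16 = 31/16
3 + 1/(31/16) = 3 + 16/31 = 109/31
1 + 1/(109/31) = 1 + 31/109 = 140/109
2 + 1/(140/109) = 2 + 109/140 = 389/140
9 + 1/(389/140) = 9 + 140/389 = 3641/389

3641/389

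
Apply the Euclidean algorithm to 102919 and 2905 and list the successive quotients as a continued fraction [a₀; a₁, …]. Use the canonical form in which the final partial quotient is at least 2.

[35; 2, 2, 1, 58, 1, 1, 3]

Apply division with remainder until the remainder is 0:
⌊102919/2905⌋ = 35, remainder 1244
⌊2905/1244⌋ = 2, remainder 417
⌊1244/417⌋ = 2, remainder 410
⌊417/410⌋ = 1, remainder 7
⌊410/7⌋ = 58, remainder 4
⌊7/4⌋ = 1, remainder 3
⌊4/3⌋ = 1, remainder 1
⌊3/1⌋ = 3, remainder 0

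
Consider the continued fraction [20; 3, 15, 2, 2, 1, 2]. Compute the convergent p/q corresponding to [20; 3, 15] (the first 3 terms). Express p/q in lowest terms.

Start with 15.
3 + 1/(15/1) = 3 + 1/15 = 46/15
20 + 1/(46/15) = 20 + 15/46 = 935/46

935/46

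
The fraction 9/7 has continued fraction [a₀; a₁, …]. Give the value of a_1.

3

9 ÷ 7 → quotient 1, remainder 2
7 ÷ 2 → quotient 3, remainder 1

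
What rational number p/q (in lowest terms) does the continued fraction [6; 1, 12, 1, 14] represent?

1448/209

Collapse the nested fraction from the inside out:
Start with 14.
1 + 1/(14/1) = 1 + 1/14 = 15/14
12 + 1/(15/14) = 12 + 14/15 = 194/15
1 + 1/(194/15) = 1 + 15/194 = 209/194
6 + 1/(209/194) = 6 + 194/209 = 1448/209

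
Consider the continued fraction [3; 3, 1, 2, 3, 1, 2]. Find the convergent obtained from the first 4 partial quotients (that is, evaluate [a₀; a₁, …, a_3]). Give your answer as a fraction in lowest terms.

Compute successive convergents:
a_0 = 3: 3/1
a_1 = 3: 10/3
a_2 = 1: 13/4
a_3 = 2: 36/11

36/11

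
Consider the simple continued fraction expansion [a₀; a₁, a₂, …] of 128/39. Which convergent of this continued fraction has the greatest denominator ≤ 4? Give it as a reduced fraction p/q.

a_0 = 3: 3/1  (≤ bound)
a_1 = 3: 10/3  (≤ bound)
a_2 = 1: 13/4  (≤ bound)
a_3 = 1: 23/7  (> 4, stop)

13/4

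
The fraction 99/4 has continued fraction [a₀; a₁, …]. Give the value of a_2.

3

99 ÷ 4 → quotient 24, remainder 3
4 ÷ 3 → quotient 1, remainder 1
3 ÷ 1 → quotient 3, remainder 0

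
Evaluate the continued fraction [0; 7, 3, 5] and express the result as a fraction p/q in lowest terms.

Compute successive convergents:
a_0 = 0: 0/1
a_1 = 7: 1/7
a_2 = 3: 3/22
a_3 = 5: 16/117

16/117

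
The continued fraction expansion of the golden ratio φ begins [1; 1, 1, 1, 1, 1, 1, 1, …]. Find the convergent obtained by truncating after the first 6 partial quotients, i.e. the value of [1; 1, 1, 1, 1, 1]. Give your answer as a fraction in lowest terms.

Start with 1.
1 + 1/(1/1) = 1 + 1/1 = 2/1
1 + 1/(2/1) = 1 + 1/2 = 3/2
1 + 1/(3/2) = 1 + 2/3 = 5/3
1 + 1/(5/3) = 1 + 3/5 = 8/5
1 + 1/(8/5) = 1 + 5/8 = 13/8

13/8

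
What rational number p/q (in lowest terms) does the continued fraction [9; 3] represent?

28/3

a_0 = 9: 9/1
a_1 = 3: 28/3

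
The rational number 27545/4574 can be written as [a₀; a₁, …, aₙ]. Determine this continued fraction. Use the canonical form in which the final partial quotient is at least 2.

[6; 45, 3, 2, 14]

27545 ÷ 4574 → quotient 6, remainder 101
4574 ÷ 101 → quotient 45, remainder 29
101 ÷ 29 → quotient 3, remainder 14
29 ÷ 14 → quotient 2, remainder 1
14 ÷ 1 → quotient 14, remainder 0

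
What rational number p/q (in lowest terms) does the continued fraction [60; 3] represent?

Compute successive convergents:
a_0 = 60: 60/1
a_1 = 3: 181/3

181/3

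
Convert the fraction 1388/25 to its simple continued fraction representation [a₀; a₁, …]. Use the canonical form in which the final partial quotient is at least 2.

[55; 1, 1, 12]

1388 = 55·25 + 13, so a_0 = 55
25 = 1·13 + 12, so a_1 = 1
13 = 1·12 + 1, so a_2 = 1
12 = 12·1 + 0, so a_3 = 12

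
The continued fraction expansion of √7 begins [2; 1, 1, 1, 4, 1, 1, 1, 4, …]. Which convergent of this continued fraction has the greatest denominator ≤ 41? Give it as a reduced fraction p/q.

82/31

a_0 = 2: 2/1  (≤ bound)
a_1 = 1: 3/1  (≤ bound)
a_2 = 1: 5/2  (≤ bound)
a_3 = 1: 8/3  (≤ bound)
a_4 = 4: 37/14  (≤ bound)
a_5 = 1: 45/17  (≤ bound)
a_6 = 1: 82/31  (≤ bound)
a_7 = 1: 127/48  (> 41, stop)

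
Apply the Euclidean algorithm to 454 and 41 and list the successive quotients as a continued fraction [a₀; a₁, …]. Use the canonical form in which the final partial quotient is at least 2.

[11; 13, 1, 2]

Run the Euclidean algorithm, recording each quotient:
454 ÷ 41 → quotient 11, remainder 3
41 ÷ 3 → quotient 13, remainder 2
3 ÷ 2 → quotient 1, remainder 1
2 ÷ 1 → quotient 2, remainder 0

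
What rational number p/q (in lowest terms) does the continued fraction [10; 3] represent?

Collapse the nested fraction from the inside out:
Start with 3.
10 + 1/(3/1) = 10 + 1/3 = 31/3

31/3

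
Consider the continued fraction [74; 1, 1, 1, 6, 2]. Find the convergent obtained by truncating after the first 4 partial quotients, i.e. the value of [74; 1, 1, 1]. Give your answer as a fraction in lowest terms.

Start with 1.
1 + 1/(1/1) = 1 + 1/1 = 2/1
1 + 1/(2/1) = 1 + 1/2 = 3/2
74 + 1/(3/2) = 74 + 2/3 = 224/3

224/3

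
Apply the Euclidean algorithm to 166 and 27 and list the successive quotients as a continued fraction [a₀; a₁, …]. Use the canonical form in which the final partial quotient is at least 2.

Apply division with remainder until the remainder is 0:
166 = 6·27 + 4, so a_0 = 6
27 = 6·4 + 3, so a_1 = 6
4 = 1·3 + 1, so a_2 = 1
3 = 3·1 + 0, so a_3 = 3

[6; 6, 1, 3]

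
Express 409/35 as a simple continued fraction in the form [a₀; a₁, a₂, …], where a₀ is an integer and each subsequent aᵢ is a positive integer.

Apply division with remainder until the remainder is 0:
409 = 11·35 + 24, so a_0 = 11
35 = 1·24 + 11, so a_1 = 1
24 = 2·11 + 2, so a_2 = 2
11 = 5·2 + 1, so a_3 = 5
2 = 2·1 + 0, so a_4 = 2

[11; 1, 2, 5, 2]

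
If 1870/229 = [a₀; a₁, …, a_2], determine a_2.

1870 = 8·229 + 38, so a_0 = 8
229 = 6·38 + 1, so a_1 = 6
38 = 38·1 + 0, so a_2 = 38

38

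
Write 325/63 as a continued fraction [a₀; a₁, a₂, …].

325 = 5·63 + 10, so a_0 = 5
63 = 6·10 + 3, so a_1 = 6
10 = 3·3 + 1, so a_2 = 3
3 = 3·1 + 0, so a_3 = 3

[5; 6, 3, 3]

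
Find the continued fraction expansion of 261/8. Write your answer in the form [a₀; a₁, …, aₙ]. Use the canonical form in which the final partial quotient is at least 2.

[32; 1, 1, 1, 2]

Run the Euclidean algorithm, recording each quotient:
⌊261/8⌋ = 32, remainder 5
⌊8/5⌋ = 1, remainder 3
⌊5/3⌋ = 1, remainder 2
⌊3/2⌋ = 1, remainder 1
⌊2/1⌋ = 2, remainder 0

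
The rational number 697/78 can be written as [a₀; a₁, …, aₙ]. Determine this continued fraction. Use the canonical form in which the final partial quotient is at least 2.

[8; 1, 14, 1, 1, 2]

Apply division with remainder until the remainder is 0:
⌊697/78⌋ = 8, remainder 73
⌊78/73⌋ = 1, remainder 5
⌊73/5⌋ = 14, remainder 3
⌊5/3⌋ = 1, remainder 2
⌊3/2⌋ = 1, remainder 1
⌊2/1⌋ = 2, remainder 0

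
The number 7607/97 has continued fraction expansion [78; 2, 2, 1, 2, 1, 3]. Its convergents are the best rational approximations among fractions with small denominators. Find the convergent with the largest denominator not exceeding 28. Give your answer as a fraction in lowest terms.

2039/26

a_0 = 78: 78/1  (≤ bound)
a_1 = 2: 157/2  (≤ bound)
a_2 = 2: 392/5  (≤ bound)
a_3 = 1: 549/7  (≤ bound)
a_4 = 2: 1490/19  (≤ bound)
a_5 = 1: 2039/26  (≤ bound)
a_6 = 3: 7607/97  (> 28, stop)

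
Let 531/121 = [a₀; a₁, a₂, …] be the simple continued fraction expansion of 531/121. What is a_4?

531 ÷ 121 → quotient 4, remainder 47
121 ÷ 47 → quotient 2, remainder 27
47 ÷ 27 → quotient 1, remainder 20
27 ÷ 20 → quotient 1, remainder 7
20 ÷ 7 → quotient 2, remainder 6

2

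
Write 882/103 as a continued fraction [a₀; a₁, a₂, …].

[8; 1, 1, 3, 2, 6]

882 ÷ 103 → quotient 8, remainder 58
103 ÷ 58 → quotient 1, remainder 45
58 ÷ 45 → quotient 1, remainder 13
45 ÷ 13 → quotient 3, remainder 6
13 ÷ 6 → quotient 2, remainder 1
6 ÷ 1 → quotient 6, remainder 0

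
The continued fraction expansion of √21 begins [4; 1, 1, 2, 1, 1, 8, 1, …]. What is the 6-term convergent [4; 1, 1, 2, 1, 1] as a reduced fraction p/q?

Collapse the nested fraction from the inside out:
Start with 1.
1 + 1/(1/1) = 1 + 1/1 = 2/1
2 + 1/(2/1) = 2 + 1/2 = 5/2
1 + 1/(5/2) = 1 + 2/5 = 7/5
1 + 1/(7/5) = 1 + 5/7 = 12/7
4 + 1/(12/7) = 4 + 7/12 = 55/12

55/12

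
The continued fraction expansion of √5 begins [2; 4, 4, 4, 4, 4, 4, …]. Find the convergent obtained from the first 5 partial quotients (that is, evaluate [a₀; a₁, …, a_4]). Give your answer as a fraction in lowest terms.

a_0 = 2: 2/1
a_1 = 4: 9/4
a_2 = 4: 38/17
a_3 = 4: 161/72
a_4 = 4: 682/305

682/305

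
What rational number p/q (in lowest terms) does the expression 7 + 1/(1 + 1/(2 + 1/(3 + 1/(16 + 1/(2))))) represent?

Start with 2.
16 + 1/(2/1) = 16 + 1/2 = 33/2
3 + 1/(33/2) = 3 + 2/33 = 101/33
2 + 1/(101/33) = 2 + 33/101 = 235/101
1 + 1/(235/101) = 1 + 101/235 = 336/235
7 + 1/(336/235) = 7 + 235/336 = 2587/336

2587/336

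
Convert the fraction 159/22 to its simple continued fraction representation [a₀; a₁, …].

[7; 4, 2, 2]

159 = 7·22 + 5, so a_0 = 7
22 = 4·5 + 2, so a_1 = 4
5 = 2·2 + 1, so a_2 = 2
2 = 2·1 + 0, so a_3 = 2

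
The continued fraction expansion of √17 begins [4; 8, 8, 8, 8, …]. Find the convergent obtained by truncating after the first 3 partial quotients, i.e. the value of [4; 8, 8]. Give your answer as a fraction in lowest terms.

268/65

a_0 = 4: 4/1
a_1 = 8: 33/8
a_2 = 8: 268/65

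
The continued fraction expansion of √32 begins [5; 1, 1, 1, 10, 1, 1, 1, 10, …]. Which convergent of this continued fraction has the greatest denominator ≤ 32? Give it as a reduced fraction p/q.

181/32

a_0 = 5: 5/1  (≤ bound)
a_1 = 1: 6/1  (≤ bound)
a_2 = 1: 11/2  (≤ bound)
a_3 = 1: 17/3  (≤ bound)
a_4 = 10: 181/32  (≤ bound)
a_5 = 1: 198/35  (> 32, stop)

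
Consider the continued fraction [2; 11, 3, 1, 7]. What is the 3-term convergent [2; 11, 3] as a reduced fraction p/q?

71/34

Start with 3.
11 + 1/(3/1) = 11 + 1/3 = 34/3
2 + 1/(34/3) = 2 + 3/34 = 71/34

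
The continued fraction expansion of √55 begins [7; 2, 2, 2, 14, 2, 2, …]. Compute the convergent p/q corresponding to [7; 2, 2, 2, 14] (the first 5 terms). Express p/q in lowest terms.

Starting at the tail and folding back:
Start with 14.
2 + 1/(14/1) = 2 + 1/14 = 29/14
2 + 1/(29/14) = 2 + 14/29 = 72/29
2 + 1/(72/29) = 2 + 29/72 = 173/72
7 + 1/(173/72) = 7 + 72/173 = 1283/173

1283/173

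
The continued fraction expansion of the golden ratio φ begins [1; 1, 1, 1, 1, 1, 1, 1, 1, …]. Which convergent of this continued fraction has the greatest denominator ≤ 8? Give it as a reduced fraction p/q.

13/8

a_0 = 1: 1/1  (≤ bound)
a_1 = 1: 2/1  (≤ bound)
a_2 = 1: 3/2  (≤ bound)
a_3 = 1: 5/3  (≤ bound)
a_4 = 1: 8/5  (≤ bound)
a_5 = 1: 13/8  (≤ bound)
a_6 = 1: 21/13  (> 8, stop)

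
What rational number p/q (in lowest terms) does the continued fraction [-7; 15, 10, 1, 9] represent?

-11406/1645

Starting at the tail and folding back:
Start with 9.
1 + 1/(9/1) = 1 + 1/9 = 10/9
10 + 1/(10/9) = 10 + 9/10 = 109/10
15 + 1/(109/10) = 15 + 10/109 = 1645/109
-7 + 1/(1645/109) = -7 + 109/1645 = -11406/1645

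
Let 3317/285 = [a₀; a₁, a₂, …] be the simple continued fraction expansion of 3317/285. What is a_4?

3

⌊3317/285⌋ = 11, remainder 182
⌊285/182⌋ = 1, remainder 103
⌊182/103⌋ = 1, remainder 79
⌊103/79⌋ = 1, remainder 24
⌊79/24⌋ = 3, remainder 7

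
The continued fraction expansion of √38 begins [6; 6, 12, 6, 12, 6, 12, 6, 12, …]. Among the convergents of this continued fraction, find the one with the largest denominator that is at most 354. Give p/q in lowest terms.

List convergents until the denominator exceeds the bound:
a_0 = 6: 6/1  (≤ bound)
a_1 = 6: 37/6  (≤ bound)
a_2 = 12: 450/73  (≤ bound)
a_3 = 6: 2737/444  (> 354, stop)

450/73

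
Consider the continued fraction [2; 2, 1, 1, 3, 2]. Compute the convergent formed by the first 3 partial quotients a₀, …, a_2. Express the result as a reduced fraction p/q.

7/3

Start with 1.
2 + 1/(1/1) = 2 + 1/1 = 3/1
2 + 1/(3/1) = 2 + 1/3 = 7/3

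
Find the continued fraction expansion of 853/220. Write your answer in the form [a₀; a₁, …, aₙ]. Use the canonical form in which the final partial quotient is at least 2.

[3; 1, 7, 6, 1, 3]

Apply division with remainder until the remainder is 0:
⌊853/220⌋ = 3, remainder 193
⌊220/193⌋ = 1, remainder 27
⌊193/27⌋ = 7, remainder 4
⌊27/4⌋ = 6, remainder 3
⌊4/3⌋ = 1, remainder 1
⌊3/1⌋ = 3, remainder 0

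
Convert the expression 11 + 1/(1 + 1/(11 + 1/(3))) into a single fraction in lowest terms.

441/37

a_0 = 11: 11/1
a_1 = 1: 12/1
a_2 = 11: 143/12
a_3 = 3: 441/37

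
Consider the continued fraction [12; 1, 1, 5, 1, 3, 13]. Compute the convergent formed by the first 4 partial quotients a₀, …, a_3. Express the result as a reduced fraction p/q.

a_0 = 12: 12/1
a_1 = 1: 13/1
a_2 = 1: 25/2
a_3 = 5: 138/11

138/11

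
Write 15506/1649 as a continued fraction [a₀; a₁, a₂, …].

[9; 2, 2, 11, 1, 4, 2, 2]

15506 = 9·1649 + 665, so a_0 = 9
1649 = 2·665 + 319, so a_1 = 2
665 = 2·319 + 27, so a_2 = 2
319 = 11·27 + 22, so a_3 = 11
27 = 1·22 + 5, so a_4 = 1
22 = 4·5 + 2, so a_5 = 4
5 = 2·2 + 1, so a_6 = 2
2 = 2·1 + 0, so a_7 = 2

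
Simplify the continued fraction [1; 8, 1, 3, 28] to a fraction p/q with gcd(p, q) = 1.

a_0 = 1: 1/1
a_1 = 8: 9/8
a_2 = 1: 10/9
a_3 = 3: 39/35
a_4 = 28: 1102/989

1102/989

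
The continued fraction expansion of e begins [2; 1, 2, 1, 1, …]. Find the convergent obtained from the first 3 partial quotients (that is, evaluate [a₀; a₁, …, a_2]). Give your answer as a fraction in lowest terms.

Starting at the tail and folding back:
Start with 2.
1 + 1/(2/1) = 1 + 1/2 = 3/2
2 + 1/(3/2) = 2 + 2/3 = 8/3

8/3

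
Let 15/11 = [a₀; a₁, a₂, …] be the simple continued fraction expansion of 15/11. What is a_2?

1

Run the Euclidean algorithm, recording each quotient:
⌊15/11⌋ = 1, remainder 4
⌊11/4⌋ = 2, remainder 3
⌊4/3⌋ = 1, remainder 1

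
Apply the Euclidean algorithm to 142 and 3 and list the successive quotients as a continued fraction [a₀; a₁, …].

[47; 3]

142 ÷ 3 → quotient 47, remainder 1
3 ÷ 1 → quotient 3, remainder 0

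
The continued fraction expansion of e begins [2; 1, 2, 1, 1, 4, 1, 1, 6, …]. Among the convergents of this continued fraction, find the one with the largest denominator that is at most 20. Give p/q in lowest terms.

List convergents until the denominator exceeds the bound:
a_0 = 2: 2/1  (≤ bound)
a_1 = 1: 3/1  (≤ bound)
a_2 = 2: 8/3  (≤ bound)
a_3 = 1: 11/4  (≤ bound)
a_4 = 1: 19/7  (≤ bound)
a_5 = 4: 87/32  (> 20, stop)

19/7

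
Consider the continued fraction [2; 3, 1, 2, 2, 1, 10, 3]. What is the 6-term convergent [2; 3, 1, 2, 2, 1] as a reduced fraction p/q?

a_0 = 2: 2/1
a_1 = 3: 7/3
a_2 = 1: 9/4
a_3 = 2: 25/11
a_4 = 2: 59/26
a_5 = 1: 84/37

84/37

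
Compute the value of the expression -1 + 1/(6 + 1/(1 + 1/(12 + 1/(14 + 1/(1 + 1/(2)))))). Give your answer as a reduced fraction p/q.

-3406/3981

Start with 2.
1 + 1/(2/1) = 1 + 1/2 = 3/2
14 + 1/(3/2) = 14 + 2/3 = 44/3
12 + 1/(44/3) = 12 + 3/44 = 531/44
1 + 1/(531/44) = 1 + 44/531 = 575/531
6 + 1/(575/531) = 6 + 531/575 = 3981/575
-1 + 1/(3981/575) = -1 + 575/3981 = -3406/3981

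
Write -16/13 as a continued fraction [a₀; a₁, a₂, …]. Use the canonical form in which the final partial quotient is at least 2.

[-2; 1, 3, 3]

Run the Euclidean algorithm, recording each quotient:
⌊-16/13⌋ = -2, remainder 10
⌊13/10⌋ = 1, remainder 3
⌊10/3⌋ = 3, remainder 1
⌊3/1⌋ = 3, remainder 0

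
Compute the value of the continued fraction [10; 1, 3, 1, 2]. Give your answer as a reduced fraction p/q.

151/14

Start with 2.
1 + 1/(2/1) = 1 + 1/2 = 3/2
3 + 1/(3/2) = 3 + 2/3 = 11/3
1 + 1/(11/3) = 1 + 3/11 = 14/11
10 + 1/(14/11) = 10 + 11/14 = 151/14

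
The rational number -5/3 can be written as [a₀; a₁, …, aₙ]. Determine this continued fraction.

-5 ÷ 3 → quotient -2, remainder 1
3 ÷ 1 → quotient 3, remainder 0

[-2; 3]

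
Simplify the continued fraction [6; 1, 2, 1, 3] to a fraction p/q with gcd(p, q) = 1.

101/15

a_0 = 6: 6/1
a_1 = 1: 7/1
a_2 = 2: 20/3
a_3 = 1: 27/4
a_4 = 3: 101/15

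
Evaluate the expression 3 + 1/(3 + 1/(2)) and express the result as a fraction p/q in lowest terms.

Use the convergent recurrence hₖ = aₖ·hₖ₋₁ + hₖ₋₂ (and likewise for the denominators kₖ):
a_0 = 3: 3/1
a_1 = 3: 10/3
a_2 = 2: 23/7

23/7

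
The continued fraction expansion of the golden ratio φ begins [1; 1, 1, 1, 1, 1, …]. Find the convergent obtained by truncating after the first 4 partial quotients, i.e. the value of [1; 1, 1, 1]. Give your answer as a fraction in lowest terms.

5/3

Starting at the tail and folding back:
Start with 1.
1 + 1/(1/1) = 1 + 1/1 = 2/1
1 + 1/(2/1) = 1 + 1/2 = 3/2
1 + 1/(3/2) = 1 + 2/3 = 5/3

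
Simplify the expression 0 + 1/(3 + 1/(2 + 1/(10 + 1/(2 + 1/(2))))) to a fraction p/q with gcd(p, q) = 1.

Start with 2.
2 + 1/(2/1) = 2 + 1/2 = 5/2
10 + 1/(5/2) = 10 + 2/5 = 52/5
2 + 1/(52/5) = 2 + 5/52 = 109/52
3 + 1/(109/52) = 3 + 52/109 = 379/109
0 + 1/(379/109) = 0 + 109/379 = 109/379

109/379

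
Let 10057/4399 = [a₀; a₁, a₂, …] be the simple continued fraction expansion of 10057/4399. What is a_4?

⌊10057/4399⌋ = 2, remainder 1259
⌊4399/1259⌋ = 3, remainder 622
⌊1259/622⌋ = 2, remainder 15
⌊622/15⌋ = 41, remainder 7
⌊15/7⌋ = 2, remainder 1

2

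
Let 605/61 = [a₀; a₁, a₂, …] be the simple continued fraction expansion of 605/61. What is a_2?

11

605 ÷ 61 → quotient 9, remainder 56
61 ÷ 56 → quotient 1, remainder 5
56 ÷ 5 → quotient 11, remainder 1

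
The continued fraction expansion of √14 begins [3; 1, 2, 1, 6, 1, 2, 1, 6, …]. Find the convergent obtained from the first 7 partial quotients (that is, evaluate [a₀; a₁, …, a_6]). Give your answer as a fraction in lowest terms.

333/89

a_0 = 3: 3/1
a_1 = 1: 4/1
a_2 = 2: 11/3
a_3 = 1: 15/4
a_4 = 6: 101/27
a_5 = 1: 116/31
a_6 = 2: 333/89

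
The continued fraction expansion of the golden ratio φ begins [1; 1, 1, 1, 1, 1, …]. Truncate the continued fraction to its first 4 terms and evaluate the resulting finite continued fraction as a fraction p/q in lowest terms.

Compute successive convergents:
a_0 = 1: 1/1
a_1 = 1: 2/1
a_2 = 1: 3/2
a_3 = 1: 5/3

5/3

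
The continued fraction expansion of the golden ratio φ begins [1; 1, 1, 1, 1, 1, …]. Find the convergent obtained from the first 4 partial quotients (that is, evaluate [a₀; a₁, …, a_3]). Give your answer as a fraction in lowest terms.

Collapse the nested fraction from the inside out:
Start with 1.
1 + 1/(1/1) = 1 + 1/1 = 2/1
1 + 1/(2/1) = 1 + 1/2 = 3/2
1 + 1/(3/2) = 1 + 2/3 = 5/3

5/3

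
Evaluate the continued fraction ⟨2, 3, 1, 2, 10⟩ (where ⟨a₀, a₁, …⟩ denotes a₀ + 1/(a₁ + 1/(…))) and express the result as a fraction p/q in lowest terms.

259/114

a_0 = 2: 2/1
a_1 = 3: 7/3
a_2 = 1: 9/4
a_3 = 2: 25/11
a_4 = 10: 259/114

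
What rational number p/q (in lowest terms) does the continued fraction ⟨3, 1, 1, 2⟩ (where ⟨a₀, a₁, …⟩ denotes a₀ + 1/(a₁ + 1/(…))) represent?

Work from the innermost term outward:
Start with 2.
1 + 1/(2/1) = 1 + 1/2 = 3/2
1 + 1/(3/2) = 1 + 2/3 = 5/3
3 + 1/(5/3) = 3 + 3/5 = 18/5

18/5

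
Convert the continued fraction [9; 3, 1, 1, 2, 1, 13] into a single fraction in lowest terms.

3183/343

Work from the innermost term outward:
Start with 13.
1 + 1/(13/1) = 1 + 1/13 = 14/13
2 + 1/(14/13) = 2 + 13/14 = 41/14
1 + 1/(41/14) = 1 + 14/41 = 55/41
1 + 1/(55/41) = 1 + 41/55 = 96/55
3 + 1/(96/55) = 3 + 55/96 = 343/96
9 + 1/(343/96) = 9 + 96/343 = 3183/343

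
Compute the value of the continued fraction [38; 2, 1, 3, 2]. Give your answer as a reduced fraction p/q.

959/25

Starting at the tail and folding back:
Start with 2.
3 + 1/(2/1) = 3 + 1/2 = 7/2
1 + 1/(7/2) = 1 + 2/7 = 9/7
2 + 1/(9/7) = 2 + 7/9 = 25/9
38 + 1/(25/9) = 38 + 9/25 = 959/25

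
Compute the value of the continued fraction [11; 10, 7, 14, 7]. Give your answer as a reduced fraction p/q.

78789/7099

a_0 = 11: 11/1
a_1 = 10: 111/10
a_2 = 7: 788/71
a_3 = 14: 11143/1004
a_4 = 7: 78789/7099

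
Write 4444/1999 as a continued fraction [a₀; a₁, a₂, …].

Repeatedly divide and take the remainder:
4444 = 2·1999 + 446, so a_0 = 2
1999 = 4·446 + 215, so a_1 = 4
446 = 2·215 + 16, so a_2 = 2
215 = 13·16 + 7, so a_3 = 13
16 = 2·7 + 2, so a_4 = 2
7 = 3·2 + 1, so a_5 = 3
2 = 2·1 + 0, so a_6 = 2

[2; 4, 2, 13, 2, 3, 2]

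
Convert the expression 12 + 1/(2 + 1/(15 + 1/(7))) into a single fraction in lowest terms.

Work from the innermost term outward:
Start with 7.
15 + 1/(7/1) = 15 + 1/7 = 106/7
2 + 1/(106/7) = 2 + 7/106 = 219/106
12 + 1/(219/106) = 12 + 106/219 = 2734/219

2734/219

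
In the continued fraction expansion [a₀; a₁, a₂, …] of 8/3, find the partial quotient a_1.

Run the Euclidean algorithm, recording each quotient:
8 = 2·3 + 2, so a_0 = 2
3 = 1·2 + 1, so a_1 = 1

1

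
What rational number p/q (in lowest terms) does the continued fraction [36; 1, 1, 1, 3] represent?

403/11

Collapse the nested fraction from the inside out:
Start with 3.
1 + 1/(3/1) = 1 + 1/3 = 4/3
1 + 1/(4/3) = 1 + 3/4 = 7/4
1 + 1/(7/4) = 1 + 4/7 = 11/7
36 + 1/(11/7) = 36 + 7/11 = 403/11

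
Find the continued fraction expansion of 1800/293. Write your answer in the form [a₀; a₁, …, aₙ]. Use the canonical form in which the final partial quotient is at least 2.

1800 = 6·293 + 42, so a_0 = 6
293 = 6·42 + 41, so a_1 = 6
42 = 1·41 + 1, so a_2 = 1
41 = 41·1 + 0, so a_3 = 41

[6; 6, 1, 41]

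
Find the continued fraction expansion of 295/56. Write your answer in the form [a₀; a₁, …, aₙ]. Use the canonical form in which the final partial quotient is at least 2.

[5; 3, 1, 2, 1, 3]

295 = 5·56 + 15, so a_0 = 5
56 = 3·15 + 11, so a_1 = 3
15 = 1·11 + 4, so a_2 = 1
11 = 2·4 + 3, so a_3 = 2
4 = 1·3 + 1, so a_4 = 1
3 = 3·1 + 0, so a_5 = 3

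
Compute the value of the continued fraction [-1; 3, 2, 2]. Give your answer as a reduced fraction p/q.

-12/17

a_0 = -1: -1/1
a_1 = 3: -2/3
a_2 = 2: -5/7
a_3 = 2: -12/17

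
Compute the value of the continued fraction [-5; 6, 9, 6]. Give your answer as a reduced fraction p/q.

-1625/336

Start with 6.
9 + 1/(6/1) = 9 + 1/6 = 55/6
6 + 1/(55/6) = 6 + 6/55 = 336/55
-5 + 1/(336/55) = -5 + 55/336 = -1625/336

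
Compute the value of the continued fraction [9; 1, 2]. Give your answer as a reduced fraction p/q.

Collapse the nested fraction from the inside out:
Start with 2.
1 + 1/(2/1) = 1 + 1/2 = 3/2
9 + 1/(3/2) = 9 + 2/3 = 29/3

29/3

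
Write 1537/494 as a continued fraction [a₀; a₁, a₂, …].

[3; 8, 1, 54]

Repeatedly divide and take the remainder:
⌊1537/494⌋ = 3, remainder 55
⌊494/55⌋ = 8, remainder 54
⌊55/54⌋ = 1, remainder 1
⌊54/1⌋ = 54, remainder 0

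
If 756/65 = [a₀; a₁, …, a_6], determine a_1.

1

Run the Euclidean algorithm, recording each quotient:
⌊756/65⌋ = 11, remainder 41
⌊65/41⌋ = 1, remainder 24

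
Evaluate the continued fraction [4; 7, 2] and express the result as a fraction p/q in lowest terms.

Compute successive convergents:
a_0 = 4: 4/1
a_1 = 7: 29/7
a_2 = 2: 62/15

62/15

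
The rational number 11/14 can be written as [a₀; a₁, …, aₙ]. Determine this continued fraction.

[0; 1, 3, 1, 2]

11 ÷ 14 → quotient 0, remainder 11
14 ÷ 11 → quotient 1, remainder 3
11 ÷ 3 → quotient 3, remainder 2
3 ÷ 2 → quotient 1, remainder 1
2 ÷ 1 → quotient 2, remainder 0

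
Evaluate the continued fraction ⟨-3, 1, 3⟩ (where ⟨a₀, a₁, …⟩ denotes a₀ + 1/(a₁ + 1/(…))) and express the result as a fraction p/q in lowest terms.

-9/4

Starting at the tail and folding back:
Start with 3.
1 + 1/(3/1) = 1 + 1/3 = 4/3
-3 + 1/(4/3) = -3 + 3/4 = -9/4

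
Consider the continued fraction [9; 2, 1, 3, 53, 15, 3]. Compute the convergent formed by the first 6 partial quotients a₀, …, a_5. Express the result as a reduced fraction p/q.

82408/8801

Collapse the nested fraction from the inside out:
Start with 15.
53 + 1/(15/1) = 53 + 1/15 = 796/15
3 + 1/(796/15) = 3 + 15/796 = 2403/796
1 + 1/(2403/796) = 1 + 796/2403 = 3199/2403
2 + 1/(3199/2403) = 2 + 2403/3199 = 8801/3199
9 + 1/(8801/3199) = 9 + 3199/8801 = 82408/8801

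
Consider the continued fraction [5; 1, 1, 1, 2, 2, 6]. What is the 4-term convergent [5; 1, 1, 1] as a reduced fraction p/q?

17/3

Start with 1.
1 + 1/(1/1) = 1 + 1/1 = 2/1
1 + 1/(2/1) = 1 + 1/2 = 3/2
5 + 1/(3/2) = 5 + 2/3 = 17/3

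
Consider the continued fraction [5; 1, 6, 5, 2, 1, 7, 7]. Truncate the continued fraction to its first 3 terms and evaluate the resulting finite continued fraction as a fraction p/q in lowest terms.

41/7

a_0 = 5: 5/1
a_1 = 1: 6/1
a_2 = 6: 41/7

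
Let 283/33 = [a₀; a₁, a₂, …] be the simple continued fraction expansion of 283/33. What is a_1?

1

Apply division with remainder until the remainder is 0:
⌊283/33⌋ = 8, remainder 19
⌊33/19⌋ = 1, remainder 14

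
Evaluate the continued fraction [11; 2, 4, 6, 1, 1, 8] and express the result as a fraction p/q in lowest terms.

11824/1033

Build up convergents one term at a time:
a_0 = 11: 11/1
a_1 = 2: 23/2
a_2 = 4: 103/9
a_3 = 6: 641/56
a_4 = 1: 744/65
a_5 = 1: 1385/121
a_6 = 8: 11824/1033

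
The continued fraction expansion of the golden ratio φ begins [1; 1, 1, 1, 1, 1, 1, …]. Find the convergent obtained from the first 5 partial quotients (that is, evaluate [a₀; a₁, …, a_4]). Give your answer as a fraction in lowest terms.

8/5

Collapse the nested fraction from the inside out:
Start with 1.
1 + 1/(1/1) = 1 + 1/1 = 2/1
1 + 1/(2/1) = 1 + 1/2 = 3/2
1 + 1/(3/2) = 1 + 2/3 = 5/3
1 + 1/(5/3) = 1 + 3/5 = 8/5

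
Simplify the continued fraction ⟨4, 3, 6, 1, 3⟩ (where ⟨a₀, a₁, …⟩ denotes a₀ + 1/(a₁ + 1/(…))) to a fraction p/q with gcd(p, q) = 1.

Use the convergent recurrence hₖ = aₖ·hₖ₋₁ + hₖ₋₂ (and likewise for the denominators kₖ):
a_0 = 4: 4/1
a_1 = 3: 13/3
a_2 = 6: 82/19
a_3 = 1: 95/22
a_4 = 3: 367/85

367/85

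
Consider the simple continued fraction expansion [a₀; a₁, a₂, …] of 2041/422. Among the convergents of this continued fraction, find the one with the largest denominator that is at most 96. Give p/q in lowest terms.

266/55

a_0 = 4: 4/1  (≤ bound)
a_1 = 1: 5/1  (≤ bound)
a_2 = 5: 29/6  (≤ bound)
a_3 = 8: 237/49  (≤ bound)
a_4 = 1: 266/55  (≤ bound)
a_5 = 1: 503/104  (> 96, stop)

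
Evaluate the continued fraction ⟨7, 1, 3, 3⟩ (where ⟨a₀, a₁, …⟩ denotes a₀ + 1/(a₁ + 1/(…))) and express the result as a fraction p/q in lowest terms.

101/13

a_0 = 7: 7/1
a_1 = 1: 8/1
a_2 = 3: 31/4
a_3 = 3: 101/13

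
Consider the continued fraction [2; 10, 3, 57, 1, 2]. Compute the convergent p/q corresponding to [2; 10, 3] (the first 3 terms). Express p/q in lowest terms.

65/31

Start with 3.
10 + 1/(3/1) = 10 + 1/3 = 31/3
2 + 1/(31/3) = 2 + 3/31 = 65/31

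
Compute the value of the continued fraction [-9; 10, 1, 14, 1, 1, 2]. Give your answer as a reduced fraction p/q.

Starting at the tail and folding back:
Start with 2.
1 + 1/(2/1) = 1 + 1/2 = 3/2
1 + 1/(3/2) = 1 + 2/3 = 5/3
14 + 1/(5/3) = 14 + 3/5 = 73/5
1 + 1/(73/5) = 1 + 5/73 = 78/73
10 + 1/(78/73) = 10 + 73/78 = 853/78
-9 + 1/(853/78) = -9 + 78/853 = -7599/853

-7599/853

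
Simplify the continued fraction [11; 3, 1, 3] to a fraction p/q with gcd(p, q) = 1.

169/15

Start with 3.
1 + 1/(3/1) = 1 + 1/3 = 4/3
3 + 1/(4/3) = 3 + 3/4 = 15/4
11 + 1/(15/4) = 11 + 4/15 = 169/15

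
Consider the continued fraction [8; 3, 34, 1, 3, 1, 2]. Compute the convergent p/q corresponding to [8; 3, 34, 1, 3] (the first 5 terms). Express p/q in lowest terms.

3507/421

Collapse the nested fraction from the inside out:
Start with 3.
1 + 1/(3/1) = 1 + 1/3 = 4/3
34 + 1/(4/3) = 34 + 3/4 = 139/4
3 + 1/(139/4) = 3 + 4/139 = 421/139
8 + 1/(421/139) = 8 + 139/421 = 3507/421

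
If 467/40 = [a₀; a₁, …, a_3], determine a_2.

467 = 11·40 + 27, so a_0 = 11
40 = 1·27 + 13, so a_1 = 1
27 = 2·13 + 1, so a_2 = 2

2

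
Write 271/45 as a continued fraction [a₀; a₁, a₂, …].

[6; 45]

271 ÷ 45 → quotient 6, remainder 1
45 ÷ 1 → quotient 45, remainder 0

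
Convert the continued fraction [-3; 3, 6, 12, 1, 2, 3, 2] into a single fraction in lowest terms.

-15076/5617

Start with 2.
3 + 1/(2/1) = 3 + 1/2 = 7/2
2 + 1/(7/2) = 2 + 2/7 = 16/7
1 + 1/(16/7) = 1 + 7/16 = 23/16
12 + 1/(23/16) = 12 + 16/23 = 292/23
6 + 1/(292/23) = 6 + 23/292 = 1775/292
3 + 1/(1775/292) = 3 + 292/1775 = 5617/1775
-3 + 1/(5617/1775) = -3 + 1775/5617 = -15076/5617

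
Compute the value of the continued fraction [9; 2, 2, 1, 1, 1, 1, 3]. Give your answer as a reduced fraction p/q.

a_0 = 9: 9/1
a_1 = 2: 19/2
a_2 = 2: 47/5
a_3 = 1: 66/7
a_4 = 1: 113/12
a_5 = 1: 179/19
a_6 = 1: 292/31
a_7 = 3: 1055/112

1055/112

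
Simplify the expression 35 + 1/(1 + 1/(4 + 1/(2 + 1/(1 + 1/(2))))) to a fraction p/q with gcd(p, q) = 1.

Start with 2.
1 + 1/(2/1) = 1 + 1/2 = 3/2
2 + 1/(3/2) = 2 + 2/3 = 8/3
4 + 1/(8/3) = 4 + 3/8 = 35/8
1 + 1/(35/8) = 1 + 8/35 = 43/35
35 + 1/(43/35) = 35 + 35/43 = 1540/43

1540/43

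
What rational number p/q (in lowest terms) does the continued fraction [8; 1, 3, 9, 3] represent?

1007/115

Starting at the tail and folding back:
Start with 3.
9 + 1/(3/1) = 9 + 1/3 = 28/3
3 + 1/(28/3) = 3 + 3/28 = 87/28
1 + 1/(87/28) = 1 + 28/87 = 115/87
8 + 1/(115/87) = 8 + 87/115 = 1007/115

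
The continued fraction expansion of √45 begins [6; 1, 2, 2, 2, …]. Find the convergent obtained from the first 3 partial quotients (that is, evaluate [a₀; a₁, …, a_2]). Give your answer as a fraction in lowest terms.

20/3

a_0 = 6: 6/1
a_1 = 1: 7/1
a_2 = 2: 20/3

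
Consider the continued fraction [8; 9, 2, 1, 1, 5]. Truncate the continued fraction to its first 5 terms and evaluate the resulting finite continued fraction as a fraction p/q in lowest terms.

381/47

Collapse the nested fraction from the inside out:
Start with 1.
1 + 1/(1/1) = 1 + 1/1 = 2/1
2 + 1/(2/1) = 2 + 1/2 = 5/2
9 + 1/(5/2) = 9 + 2/5 = 47/5
8 + 1/(47/5) = 8 + 5/47 = 381/47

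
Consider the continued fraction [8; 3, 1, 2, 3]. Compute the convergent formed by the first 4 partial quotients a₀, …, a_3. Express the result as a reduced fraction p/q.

91/11

Build up convergents one term at a time:
a_0 = 8: 8/1
a_1 = 3: 25/3
a_2 = 1: 33/4
a_3 = 2: 91/11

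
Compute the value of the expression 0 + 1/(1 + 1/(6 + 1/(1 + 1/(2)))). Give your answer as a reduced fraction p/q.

20/23

Start with 2.
1 + 1/(2/1) = 1 + 1/2 = 3/2
6 + 1/(3/2) = 6 + 2/3 = 20/3
1 + 1/(20/3) = 1 + 3/20 = 23/20
0 + 1/(23/20) = 0 + 20/23 = 20/23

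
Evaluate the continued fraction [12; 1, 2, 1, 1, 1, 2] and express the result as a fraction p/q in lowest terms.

369/29

Build up convergents one term at a time:
a_0 = 12: 12/1
a_1 = 1: 13/1
a_2 = 2: 38/3
a_3 = 1: 51/4
a_4 = 1: 89/7
a_5 = 1: 140/11
a_6 = 2: 369/29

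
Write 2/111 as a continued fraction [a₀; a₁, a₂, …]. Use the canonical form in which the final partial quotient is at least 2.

[0; 55, 2]

2 = 0·111 + 2, so a_0 = 0
111 = 55·2 + 1, so a_1 = 55
2 = 2·1 + 0, so a_2 = 2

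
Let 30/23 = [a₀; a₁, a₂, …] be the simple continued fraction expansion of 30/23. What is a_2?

3

30 = 1·23 + 7, so a_0 = 1
23 = 3·7 + 2, so a_1 = 3
7 = 3·2 + 1, so a_2 = 3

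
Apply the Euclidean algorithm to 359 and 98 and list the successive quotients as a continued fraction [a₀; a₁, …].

[3; 1, 1, 1, 32]

⌊359/98⌋ = 3, remainder 65
⌊98/65⌋ = 1, remainder 33
⌊65/33⌋ = 1, remainder 32
⌊33/32⌋ = 1, remainder 1
⌊32/1⌋ = 32, remainder 0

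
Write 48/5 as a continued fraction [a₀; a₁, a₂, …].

[9; 1, 1, 2]

48 = 9·5 + 3, so a_0 = 9
5 = 1·3 + 2, so a_1 = 1
3 = 1·2 + 1, so a_2 = 1
2 = 2·1 + 0, so a_3 = 2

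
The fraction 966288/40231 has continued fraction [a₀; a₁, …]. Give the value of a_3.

966288 = 24·40231 + 744, so a_0 = 24
40231 = 54·744 + 55, so a_1 = 54
744 = 13·55 + 29, so a_2 = 13
55 = 1·29 + 26, so a_3 = 1

1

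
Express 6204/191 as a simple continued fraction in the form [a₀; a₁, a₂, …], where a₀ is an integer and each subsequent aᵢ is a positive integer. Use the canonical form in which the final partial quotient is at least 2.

[32; 2, 13, 7]

Run the Euclidean algorithm, recording each quotient:
6204 ÷ 191 → quotient 32, remainder 92
191 ÷ 92 → quotient 2, remainder 7
92 ÷ 7 → quotient 13, remainder 1
7 ÷ 1 → quotient 7, remainder 0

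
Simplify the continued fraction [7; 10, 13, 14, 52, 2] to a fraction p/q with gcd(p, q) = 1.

1376415/193882

Start with 2.
52 + 1/(2/1) = 52 + 1/2 = 105/2
14 + 1/(105/2) = 14 + 2/105 = 1472/105
13 + 1/(1472/105) = 13 + 105/1472 = 19241/1472
10 + 1/(19241/1472) = 10 + 1472/19241 = 193882/19241
7 + 1/(193882/19241) = 7 + 19241/193882 = 1376415/193882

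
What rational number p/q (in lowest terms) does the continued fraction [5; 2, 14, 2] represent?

329/60

Starting at the tail and folding back:
Start with 2.
14 + 1/(2/1) = 14 + 1/2 = 29/2
2 + 1/(29/2) = 2 + 2/29 = 60/29
5 + 1/(60/29) = 5 + 29/60 = 329/60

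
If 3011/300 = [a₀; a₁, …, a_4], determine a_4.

2

Run the Euclidean algorithm, recording each quotient:
3011 = 10·300 + 11, so a_0 = 10
300 = 27·11 + 3, so a_1 = 27
11 = 3·3 + 2, so a_2 = 3
3 = 1·2 + 1, so a_3 = 1
2 = 2·1 + 0, so a_4 = 2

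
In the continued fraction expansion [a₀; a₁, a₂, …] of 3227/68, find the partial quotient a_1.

2

3227 = 47·68 + 31, so a_0 = 47
68 = 2·31 + 6, so a_1 = 2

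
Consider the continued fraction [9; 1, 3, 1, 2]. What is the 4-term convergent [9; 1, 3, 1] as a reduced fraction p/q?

a_0 = 9: 9/1
a_1 = 1: 10/1
a_2 = 3: 39/4
a_3 = 1: 49/5

49/5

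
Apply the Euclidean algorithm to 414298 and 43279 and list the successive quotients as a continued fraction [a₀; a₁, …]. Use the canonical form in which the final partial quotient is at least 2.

414298 = 9·43279 + 24787, so a_0 = 9
43279 = 1·24787 + 18492, so a_1 = 1
24787 = 1·18492 + 6295, so a_2 = 1
18492 = 2·6295 + 5902, so a_3 = 2
6295 = 1·5902 + 393, so a_4 = 1
5902 = 15·393 + 7, so a_5 = 15
393 = 56·7 + 1, so a_6 = 56
7 = 7·1 + 0, so a_7 = 7

[9; 1, 1, 2, 1, 15, 56, 7]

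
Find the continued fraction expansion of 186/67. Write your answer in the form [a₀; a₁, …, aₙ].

[2; 1, 3, 2, 7]

Run the Euclidean algorithm, recording each quotient:
186 = 2·67 + 52, so a_0 = 2
67 = 1·52 + 15, so a_1 = 1
52 = 3·15 + 7, so a_2 = 3
15 = 2·7 + 1, so a_3 = 2
7 = 7·1 + 0, so a_4 = 7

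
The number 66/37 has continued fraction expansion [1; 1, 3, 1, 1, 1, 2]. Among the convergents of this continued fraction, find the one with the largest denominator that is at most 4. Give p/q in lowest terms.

List convergents until the denominator exceeds the bound:
a_0 = 1: 1/1  (≤ bound)
a_1 = 1: 2/1  (≤ bound)
a_2 = 3: 7/4  (≤ bound)
a_3 = 1: 9/5  (> 4, stop)

7/4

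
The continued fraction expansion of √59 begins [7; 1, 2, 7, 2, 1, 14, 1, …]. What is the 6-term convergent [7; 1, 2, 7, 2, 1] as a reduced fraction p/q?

530/69

Starting at the tail and folding back:
Start with 1.
2 + 1/(1/1) = 2 + 1/1 = 3/1
7 + 1/(3/1) = 7 + 1/3 = 22/3
2 + 1/(22/3) = 2 + 3/22 = 47/22
1 + 1/(47/22) = 1 + 22/47 = 69/47
7 + 1/(69/47) = 7 + 47/69 = 530/69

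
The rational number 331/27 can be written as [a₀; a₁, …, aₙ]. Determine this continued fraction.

[12; 3, 1, 6]

⌊331/27⌋ = 12, remainder 7
⌊27/7⌋ = 3, remainder 6
⌊7/6⌋ = 1, remainder 1
⌊6/1⌋ = 6, remainder 0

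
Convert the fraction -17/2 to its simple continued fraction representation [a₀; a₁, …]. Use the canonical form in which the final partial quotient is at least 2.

Repeatedly divide and take the remainder:
⌊-17/2⌋ = -9, remainder 1
⌊2/1⌋ = 2, remainder 0

[-9; 2]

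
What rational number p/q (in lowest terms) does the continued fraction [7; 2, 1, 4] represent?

103/14

a_0 = 7: 7/1
a_1 = 2: 15/2
a_2 = 1: 22/3
a_3 = 4: 103/14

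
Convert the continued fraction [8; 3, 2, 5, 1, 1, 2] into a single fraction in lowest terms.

1749/211

Starting at the tail and folding back:
Start with 2.
1 + 1/(2/1) = 1 + 1/2 = 3/2
1 + 1/(3/2) = 1 + 2/3 = 5/3
5 + 1/(5/3) = 5 + 3/5 = 28/5
2 + 1/(28/5) = 2 + 5/28 = 61/28
3 + 1/(61/28) = 3 + 28/61 = 211/61
8 + 1/(211/61) = 8 + 61/211 = 1749/211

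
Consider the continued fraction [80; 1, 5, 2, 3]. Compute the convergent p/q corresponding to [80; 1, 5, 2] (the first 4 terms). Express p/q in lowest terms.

a_0 = 80: 80/1
a_1 = 1: 81/1
a_2 = 5: 485/6
a_3 = 2: 1051/13

1051/13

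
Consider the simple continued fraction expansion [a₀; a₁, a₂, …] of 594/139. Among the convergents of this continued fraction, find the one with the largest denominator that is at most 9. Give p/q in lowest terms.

a_0 = 4: 4/1  (≤ bound)
a_1 = 3: 13/3  (≤ bound)
a_2 = 1: 17/4  (≤ bound)
a_3 = 1: 30/7  (≤ bound)
a_4 = 1: 47/11  (> 9, stop)

30/7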